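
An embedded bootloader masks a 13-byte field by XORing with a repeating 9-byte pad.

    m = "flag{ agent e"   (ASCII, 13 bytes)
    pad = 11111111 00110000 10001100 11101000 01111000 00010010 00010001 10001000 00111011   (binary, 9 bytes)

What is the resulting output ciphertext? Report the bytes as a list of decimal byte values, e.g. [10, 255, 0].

The 9-byte key repeats, so the effective keystream is ff 30 8c e8 78 12 11 88 3b ff 30 8c e8.
byte 0: 66 ^ ff = 99
byte 1: 6c ^ 30 = 5c
byte 2: 61 ^ 8c = ed
byte 3: 67 ^ e8 = 8f
byte 4: 7b ^ 78 = 03
byte 5: 20 ^ 12 = 32
byte 6: 61 ^ 11 = 70
byte 7: 67 ^ 88 = ef
byte 8: 65 ^ 3b = 5e
byte 9: 6e ^ ff = 91
byte 10: 74 ^ 30 = 44
byte 11: 20 ^ 8c = ac
byte 12: 65 ^ e8 = 8d

[153, 92, 237, 143, 3, 50, 112, 239, 94, 145, 68, 172, 141]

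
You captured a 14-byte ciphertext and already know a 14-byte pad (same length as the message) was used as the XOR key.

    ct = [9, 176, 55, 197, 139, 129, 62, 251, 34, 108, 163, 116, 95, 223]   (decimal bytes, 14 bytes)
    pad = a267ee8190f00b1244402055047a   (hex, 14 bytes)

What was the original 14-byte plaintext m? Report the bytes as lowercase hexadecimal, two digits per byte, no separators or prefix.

09 ⊕ a2 = ab
b0 ⊕ 67 = d7
37 ⊕ ee = d9
c5 ⊕ 81 = 44
8b ⊕ 90 = 1b
81 ⊕ f0 = 71
3e ⊕ 0b = 35
fb ⊕ 12 = e9
22 ⊕ 44 = 66
6c ⊕ 40 = 2c
a3 ⊕ 20 = 83
74 ⊕ 55 = 21
5f ⊕ 04 = 5b
df ⊕ 7a = a5

abd7d9441b7135e9662c83215ba5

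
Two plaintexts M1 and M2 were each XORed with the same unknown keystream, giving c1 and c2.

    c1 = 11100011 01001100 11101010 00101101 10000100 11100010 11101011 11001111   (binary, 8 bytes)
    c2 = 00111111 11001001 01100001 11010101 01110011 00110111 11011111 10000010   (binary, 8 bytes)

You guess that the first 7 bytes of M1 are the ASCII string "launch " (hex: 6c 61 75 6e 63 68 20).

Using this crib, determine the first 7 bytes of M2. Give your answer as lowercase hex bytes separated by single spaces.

First, c1 ⊕ c2 = (M1 ⊕ K) ⊕ (M2 ⊕ K) = M1 ⊕ M2, so the key drops out. Then M2 = (M1 ⊕ M2) ⊕ M1 over the first 7 bytes.
byte 0: (e3 ⊕ 3f) ⊕ 6c = dc ⊕ 6c = b0
byte 1: (4c ⊕ c9) ⊕ 61 = 85 ⊕ 61 = e4
byte 2: (ea ⊕ 61) ⊕ 75 = 8b ⊕ 75 = fe
byte 3: (2d ⊕ d5) ⊕ 6e = f8 ⊕ 6e = 96
byte 4: (84 ⊕ 73) ⊕ 63 = f7 ⊕ 63 = 94
byte 5: (e2 ⊕ 37) ⊕ 68 = d5 ⊕ 68 = bd
byte 6: (eb ⊕ df) ⊕ 20 = 34 ⊕ 20 = 14

b0 e4 fe 96 94 bd 14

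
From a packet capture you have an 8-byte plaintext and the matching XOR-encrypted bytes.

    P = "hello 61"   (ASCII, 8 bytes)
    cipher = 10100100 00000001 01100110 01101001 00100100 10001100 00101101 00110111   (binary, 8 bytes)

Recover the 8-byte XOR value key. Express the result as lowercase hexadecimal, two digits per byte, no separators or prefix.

cc640a054bac1b06

Since cipher = P ⊕ key, XORing both sides with P gives key = P ⊕ cipher.
byte 0: 68 ^ a4 = cc
byte 1: 65 ^ 01 = 64
byte 2: 6c ^ 66 = 0a
byte 3: 6c ^ 69 = 05
byte 4: 6f ^ 24 = 4b
byte 5: 20 ^ 8c = ac
byte 6: 36 ^ 2d = 1b
byte 7: 31 ^ 37 = 06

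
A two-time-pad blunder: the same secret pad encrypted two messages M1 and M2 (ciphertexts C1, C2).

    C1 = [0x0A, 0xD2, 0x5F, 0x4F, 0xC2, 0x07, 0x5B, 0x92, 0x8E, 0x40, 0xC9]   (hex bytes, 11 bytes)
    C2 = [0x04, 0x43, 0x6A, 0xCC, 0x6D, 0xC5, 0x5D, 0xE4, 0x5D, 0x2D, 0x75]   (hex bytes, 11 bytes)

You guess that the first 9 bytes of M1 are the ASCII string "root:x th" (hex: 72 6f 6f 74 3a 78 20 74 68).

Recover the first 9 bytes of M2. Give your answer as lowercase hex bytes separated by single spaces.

7c fe 5a f7 95 ba 26 02 bb

First, C1 ⊕ C2 = (M1 ⊕ K) ⊕ (M2 ⊕ K) = M1 ⊕ M2, so the key drops out. Then M2 = (M1 ⊕ M2) ⊕ M1 over the first 9 bytes.
byte 0: (0a ⊕ 04) ⊕ 72 = 0e ⊕ 72 = 7c
byte 1: (d2 ⊕ 43) ⊕ 6f = 91 ⊕ 6f = fe
byte 2: (5f ⊕ 6a) ⊕ 6f = 35 ⊕ 6f = 5a
byte 3: (4f ⊕ cc) ⊕ 74 = 83 ⊕ 74 = f7
byte 4: (c2 ⊕ 6d) ⊕ 3a = af ⊕ 3a = 95
byte 5: (07 ⊕ c5) ⊕ 78 = c2 ⊕ 78 = ba
byte 6: (5b ⊕ 5d) ⊕ 20 = 06 ⊕ 20 = 26
byte 7: (92 ⊕ e4) ⊕ 74 = 76 ⊕ 74 = 02
byte 8: (8e ⊕ 5d) ⊕ 68 = d3 ⊕ 68 = bb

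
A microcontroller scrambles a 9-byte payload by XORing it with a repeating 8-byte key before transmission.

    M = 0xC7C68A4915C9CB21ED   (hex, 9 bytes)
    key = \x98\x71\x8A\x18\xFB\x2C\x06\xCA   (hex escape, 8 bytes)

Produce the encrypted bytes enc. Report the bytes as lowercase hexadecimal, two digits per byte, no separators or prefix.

The 8-byte key repeats, so the effective keystream is 98 71 8a 18 fb 2c 06 ca 98.
byte 0: c7 XOR 98 = 5f
byte 1: c6 XOR 71 = b7
byte 2: 8a XOR 8a = 00
byte 3: 49 XOR 18 = 51
byte 4: 15 XOR fb = ee
byte 5: c9 XOR 2c = e5
byte 6: cb XOR 06 = cd
byte 7: 21 XOR ca = eb
byte 8: ed XOR 98 = 75

5fb70051eee5cdeb75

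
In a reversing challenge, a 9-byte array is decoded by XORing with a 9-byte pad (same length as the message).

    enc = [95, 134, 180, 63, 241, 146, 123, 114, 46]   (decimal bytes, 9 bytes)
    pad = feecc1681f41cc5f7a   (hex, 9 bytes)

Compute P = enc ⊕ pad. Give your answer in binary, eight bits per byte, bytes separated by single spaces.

10100001 01101010 01110101 01010111 11101110 11010011 10110111 00101101 01010100

5f ⊕ fe = a1
86 ⊕ ec = 6a
b4 ⊕ c1 = 75
3f ⊕ 68 = 57
f1 ⊕ 1f = ee
92 ⊕ 41 = d3
7b ⊕ cc = b7
72 ⊕ 5f = 2d
2e ⊕ 7a = 54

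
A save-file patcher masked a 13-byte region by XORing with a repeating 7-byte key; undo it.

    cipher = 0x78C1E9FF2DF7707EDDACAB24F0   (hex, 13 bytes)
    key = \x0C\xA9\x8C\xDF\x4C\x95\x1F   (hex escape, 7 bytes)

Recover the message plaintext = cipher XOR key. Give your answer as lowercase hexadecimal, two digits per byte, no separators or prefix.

7468652061626f727420746865

The 7-byte key repeats, so the effective keystream is 0c a9 8c df 4c 95 1f 0c a9 8c df 4c 95.
byte 0: 78 xor 0c = 74
byte 1: c1 xor a9 = 68
byte 2: e9 xor 8c = 65
byte 3: ff xor df = 20
byte 4: 2d xor 4c = 61
byte 5: f7 xor 95 = 62
byte 6: 70 xor 1f = 6f
byte 7: 7e xor 0c = 72
byte 8: dd xor a9 = 74
byte 9: ac xor 8c = 20
byte 10: ab xor df = 74
byte 11: 24 xor 4c = 68
byte 12: f0 xor 95 = 65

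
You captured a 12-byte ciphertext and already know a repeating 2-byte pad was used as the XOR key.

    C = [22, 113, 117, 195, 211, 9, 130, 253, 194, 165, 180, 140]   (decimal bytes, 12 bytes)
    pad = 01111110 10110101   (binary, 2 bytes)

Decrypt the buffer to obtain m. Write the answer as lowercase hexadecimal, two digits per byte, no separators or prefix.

68c40b76adbcfc48bc10ca39

The 2-byte key repeats, so the effective keystream is 7e b5 7e b5 7e b5 7e b5 7e b5 7e b5.
byte 0: 16 ^ 7e = 68
byte 1: 71 ^ b5 = c4
byte 2: 75 ^ 7e = 0b
byte 3: c3 ^ b5 = 76
byte 4: d3 ^ 7e = ad
byte 5: 09 ^ b5 = bc
byte 6: 82 ^ 7e = fc
byte 7: fd ^ b5 = 48
byte 8: c2 ^ 7e = bc
byte 9: a5 ^ b5 = 10
byte 10: b4 ^ 7e = ca
byte 11: 8c ^ b5 = 39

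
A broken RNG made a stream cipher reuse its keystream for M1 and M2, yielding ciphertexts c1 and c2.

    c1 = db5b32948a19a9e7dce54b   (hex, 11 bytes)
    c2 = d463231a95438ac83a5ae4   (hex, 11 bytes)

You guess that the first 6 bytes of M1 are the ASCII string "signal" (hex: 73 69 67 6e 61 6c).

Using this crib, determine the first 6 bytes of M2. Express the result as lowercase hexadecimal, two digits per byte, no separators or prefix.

7c5176e07e36

First, c1 ⊕ c2 = (M1 ⊕ K) ⊕ (M2 ⊕ K) = M1 ⊕ M2, so the key drops out. Then M2 = (M1 ⊕ M2) ⊕ M1 over the first 6 bytes.
byte 0: (db XOR d4) XOR 73 = 0f XOR 73 = 7c
byte 1: (5b XOR 63) XOR 69 = 38 XOR 69 = 51
byte 2: (32 XOR 23) XOR 67 = 11 XOR 67 = 76
byte 3: (94 XOR 1a) XOR 6e = 8e XOR 6e = e0
byte 4: (8a XOR 95) XOR 61 = 1f XOR 61 = 7e
byte 5: (19 XOR 43) XOR 6c = 5a XOR 6c = 36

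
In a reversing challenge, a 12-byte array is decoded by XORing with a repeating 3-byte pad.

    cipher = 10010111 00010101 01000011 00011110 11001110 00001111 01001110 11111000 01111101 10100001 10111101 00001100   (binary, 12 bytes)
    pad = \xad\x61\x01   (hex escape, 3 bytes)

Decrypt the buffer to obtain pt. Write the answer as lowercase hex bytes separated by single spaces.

3a 74 42 b3 af 0e e3 99 7c 0c dc 0d

The 3-byte key repeats, so the effective keystream is ad 61 01 ad 61 01 ad 61 01 ad 61 01.
byte 0: 10010111 XOR 10101101 = 00111010
byte 1: 00010101 XOR 01100001 = 01110100
byte 2: 01000011 XOR 00000001 = 01000010
byte 3: 00011110 XOR 10101101 = 10110011
byte 4: 11001110 XOR 01100001 = 10101111
byte 5: 00001111 XOR 00000001 = 00001110
byte 6: 01001110 XOR 10101101 = 11100011
byte 7: 11111000 XOR 01100001 = 10011001
byte 8: 01111101 XOR 00000001 = 01111100
byte 9: 10100001 XOR 10101101 = 00001100
byte 10: 10111101 XOR 01100001 = 11011100
byte 11: 00001100 XOR 00000001 = 00001101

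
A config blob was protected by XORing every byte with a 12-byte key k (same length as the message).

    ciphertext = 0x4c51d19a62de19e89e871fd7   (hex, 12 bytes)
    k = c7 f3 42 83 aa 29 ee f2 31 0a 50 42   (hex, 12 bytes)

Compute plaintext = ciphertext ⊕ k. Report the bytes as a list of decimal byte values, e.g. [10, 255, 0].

4c xor c7 = 8b
51 xor f3 = a2
d1 xor 42 = 93
9a xor 83 = 19
62 xor aa = c8
de xor 29 = f7
19 xor ee = f7
e8 xor f2 = 1a
9e xor 31 = af
87 xor 0a = 8d
1f xor 50 = 4f
d7 xor 42 = 95

[139, 162, 147, 25, 200, 247, 247, 26, 175, 141, 79, 149]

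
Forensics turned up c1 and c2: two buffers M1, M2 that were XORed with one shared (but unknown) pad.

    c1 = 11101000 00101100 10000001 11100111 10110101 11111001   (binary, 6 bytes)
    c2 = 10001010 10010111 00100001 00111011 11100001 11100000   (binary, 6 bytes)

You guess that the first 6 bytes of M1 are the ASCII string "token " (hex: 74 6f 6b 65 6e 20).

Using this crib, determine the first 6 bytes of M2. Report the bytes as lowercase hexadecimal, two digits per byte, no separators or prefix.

16d4cbb93a39

First, c1 ⊕ c2 = (M1 ⊕ K) ⊕ (M2 ⊕ K) = M1 ⊕ M2, so the key drops out. Then M2 = (M1 ⊕ M2) ⊕ M1 over the first 6 bytes.
byte 0: (e8 ^ 8a) ^ 74 = 62 ^ 74 = 16
byte 1: (2c ^ 97) ^ 6f = bb ^ 6f = d4
byte 2: (81 ^ 21) ^ 6b = a0 ^ 6b = cb
byte 3: (e7 ^ 3b) ^ 65 = dc ^ 65 = b9
byte 4: (b5 ^ e1) ^ 6e = 54 ^ 6e = 3a
byte 5: (f9 ^ e0) ^ 20 = 19 ^ 20 = 39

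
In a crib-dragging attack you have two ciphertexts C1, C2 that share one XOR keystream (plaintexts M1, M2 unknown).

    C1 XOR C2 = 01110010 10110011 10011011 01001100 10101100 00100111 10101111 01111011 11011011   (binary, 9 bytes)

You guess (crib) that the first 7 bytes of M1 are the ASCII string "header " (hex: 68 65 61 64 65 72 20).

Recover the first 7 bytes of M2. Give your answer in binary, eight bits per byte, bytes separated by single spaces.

Since C1 ⊕ C2 = M1 ⊕ M2, XORing with the guessed M1 bytes yields the corresponding M2 bytes: M2 = (C1 ⊕ C2) ⊕ M1.
114 xor 104 =  26
179 xor 101 = 214
155 xor  97 = 250
 76 xor 100 =  40
172 xor 101 = 201
 39 xor 114 =  85
175 xor  32 = 143

00011010 11010110 11111010 00101000 11001001 01010101 10001111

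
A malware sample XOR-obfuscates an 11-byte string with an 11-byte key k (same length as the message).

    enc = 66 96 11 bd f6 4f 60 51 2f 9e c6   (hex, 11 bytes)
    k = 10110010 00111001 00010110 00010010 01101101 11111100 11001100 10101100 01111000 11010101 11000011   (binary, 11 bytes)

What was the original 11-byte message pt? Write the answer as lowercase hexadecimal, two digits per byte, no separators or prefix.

d4af07af9bb3acfd574b05

66 XOR b2 = d4
96 XOR 39 = af
11 XOR 16 = 07
bd XOR 12 = af
f6 XOR 6d = 9b
4f XOR fc = b3
60 XOR cc = ac
51 XOR ac = fd
2f XOR 78 = 57
9e XOR d5 = 4b
c6 XOR c3 = 05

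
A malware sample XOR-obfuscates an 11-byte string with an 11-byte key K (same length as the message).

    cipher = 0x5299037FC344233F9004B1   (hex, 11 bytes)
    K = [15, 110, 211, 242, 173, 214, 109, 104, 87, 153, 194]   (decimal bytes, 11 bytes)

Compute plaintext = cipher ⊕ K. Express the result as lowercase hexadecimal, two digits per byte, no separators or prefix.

byte 0: 52 ^ 0f = 5d
byte 1: 99 ^ 6e = f7
byte 2: 03 ^ d3 = d0
byte 3: 7f ^ f2 = 8d
byte 4: c3 ^ ad = 6e
byte 5: 44 ^ d6 = 92
byte 6: 23 ^ 6d = 4e
byte 7: 3f ^ 68 = 57
byte 8: 90 ^ 57 = c7
byte 9: 04 ^ 99 = 9d
byte 10: b1 ^ c2 = 73

5df7d08d6e924e57c79d73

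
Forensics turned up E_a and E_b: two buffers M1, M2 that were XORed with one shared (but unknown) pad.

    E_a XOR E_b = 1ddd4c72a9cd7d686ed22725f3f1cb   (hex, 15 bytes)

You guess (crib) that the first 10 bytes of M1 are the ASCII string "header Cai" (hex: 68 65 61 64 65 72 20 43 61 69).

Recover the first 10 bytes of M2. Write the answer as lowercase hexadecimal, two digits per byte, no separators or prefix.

75b82d16ccbf5d2b0fbb

Since E_a ⊕ E_b = M1 ⊕ M2, XORing with the guessed M1 bytes yields the corresponding M2 bytes: M2 = (E_a ⊕ E_b) ⊕ M1.
00011101 XOR 01101000 = 01110101
11011101 XOR 01100101 = 10111000
01001100 XOR 01100001 = 00101101
01110010 XOR 01100100 = 00010110
10101001 XOR 01100101 = 11001100
11001101 XOR 01110010 = 10111111
01111101 XOR 00100000 = 01011101
01101000 XOR 01000011 = 00101011
01101110 XOR 01100001 = 00001111
11010010 XOR 01101001 = 10111011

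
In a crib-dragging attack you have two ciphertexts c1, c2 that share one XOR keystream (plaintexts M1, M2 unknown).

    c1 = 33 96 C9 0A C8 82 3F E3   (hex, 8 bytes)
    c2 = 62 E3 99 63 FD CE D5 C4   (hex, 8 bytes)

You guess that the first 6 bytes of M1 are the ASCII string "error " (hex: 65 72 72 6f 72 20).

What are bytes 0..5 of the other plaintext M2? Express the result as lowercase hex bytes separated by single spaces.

First, c1 ⊕ c2 = (M1 ⊕ K) ⊕ (M2 ⊕ K) = M1 ⊕ M2, so the key drops out. Then M2 = (M1 ⊕ M2) ⊕ M1 over the first 6 bytes.
byte 0: (33 xor 62) xor 65 = 51 xor 65 = 34
byte 1: (96 xor e3) xor 72 = 75 xor 72 = 07
byte 2: (c9 xor 99) xor 72 = 50 xor 72 = 22
byte 3: (0a xor 63) xor 6f = 69 xor 6f = 06
byte 4: (c8 xor fd) xor 72 = 35 xor 72 = 47
byte 5: (82 xor ce) xor 20 = 4c xor 20 = 6c

34 07 22 06 47 6c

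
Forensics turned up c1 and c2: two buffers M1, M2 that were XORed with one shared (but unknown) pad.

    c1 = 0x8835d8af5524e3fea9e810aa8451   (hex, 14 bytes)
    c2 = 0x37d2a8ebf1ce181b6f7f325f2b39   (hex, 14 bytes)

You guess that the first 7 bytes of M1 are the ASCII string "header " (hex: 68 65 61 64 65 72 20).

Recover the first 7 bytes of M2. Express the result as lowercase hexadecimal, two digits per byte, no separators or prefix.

d7821120c198db

First, c1 ⊕ c2 = (M1 ⊕ K) ⊕ (M2 ⊕ K) = M1 ⊕ M2, so the key drops out. Then M2 = (M1 ⊕ M2) ⊕ M1 over the first 7 bytes.
byte 0: (88 ^ 37) ^ 68 = bf ^ 68 = d7
byte 1: (35 ^ d2) ^ 65 = e7 ^ 65 = 82
byte 2: (d8 ^ a8) ^ 61 = 70 ^ 61 = 11
byte 3: (af ^ eb) ^ 64 = 44 ^ 64 = 20
byte 4: (55 ^ f1) ^ 65 = a4 ^ 65 = c1
byte 5: (24 ^ ce) ^ 72 = ea ^ 72 = 98
byte 6: (e3 ^ 18) ^ 20 = fb ^ 20 = db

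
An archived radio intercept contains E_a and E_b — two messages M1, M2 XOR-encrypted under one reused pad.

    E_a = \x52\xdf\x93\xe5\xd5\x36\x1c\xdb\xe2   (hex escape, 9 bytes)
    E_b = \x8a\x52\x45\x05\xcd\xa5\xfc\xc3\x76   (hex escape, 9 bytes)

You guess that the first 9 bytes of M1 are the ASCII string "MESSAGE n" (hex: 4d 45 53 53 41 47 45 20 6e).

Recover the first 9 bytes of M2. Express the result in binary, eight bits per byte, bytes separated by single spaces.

First, E_a ⊕ E_b = (M1 ⊕ K) ⊕ (M2 ⊕ K) = M1 ⊕ M2, so the key drops out. Then M2 = (M1 ⊕ M2) ⊕ M1 over the first 9 bytes.
byte 0: (52 ⊕ 8a) ⊕ 4d = d8 ⊕ 4d = 95
byte 1: (df ⊕ 52) ⊕ 45 = 8d ⊕ 45 = c8
byte 2: (93 ⊕ 45) ⊕ 53 = d6 ⊕ 53 = 85
byte 3: (e5 ⊕ 05) ⊕ 53 = e0 ⊕ 53 = b3
byte 4: (d5 ⊕ cd) ⊕ 41 = 18 ⊕ 41 = 59
byte 5: (36 ⊕ a5) ⊕ 47 = 93 ⊕ 47 = d4
byte 6: (1c ⊕ fc) ⊕ 45 = e0 ⊕ 45 = a5
byte 7: (db ⊕ c3) ⊕ 20 = 18 ⊕ 20 = 38
byte 8: (e2 ⊕ 76) ⊕ 6e = 94 ⊕ 6e = fa

10010101 11001000 10000101 10110011 01011001 11010100 10100101 00111000 11111010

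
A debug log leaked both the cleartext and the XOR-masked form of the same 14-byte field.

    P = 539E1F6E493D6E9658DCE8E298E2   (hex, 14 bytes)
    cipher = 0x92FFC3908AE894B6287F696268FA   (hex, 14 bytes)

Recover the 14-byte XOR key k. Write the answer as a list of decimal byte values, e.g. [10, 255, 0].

Since cipher = P ⊕ k, XORing both sides with P gives k = P ⊕ cipher.
byte 0: 01010011 xor 10010010 = 11000001
byte 1: 10011110 xor 11111111 = 01100001
byte 2: 00011111 xor 11000011 = 11011100
byte 3: 01101110 xor 10010000 = 11111110
byte 4: 01001001 xor 10001010 = 11000011
byte 5: 00111101 xor 11101000 = 11010101
byte 6: 01101110 xor 10010100 = 11111010
byte 7: 10010110 xor 10110110 = 00100000
byte 8: 01011000 xor 00101000 = 01110000
byte 9: 11011100 xor 01111111 = 10100011
byte 10: 11101000 xor 01101001 = 10000001
byte 11: 11100010 xor 01100010 = 10000000
byte 12: 10011000 xor 01101000 = 11110000
byte 13: 11100010 xor 11111010 = 00011000

[193, 97, 220, 254, 195, 213, 250, 32, 112, 163, 129, 128, 240, 24]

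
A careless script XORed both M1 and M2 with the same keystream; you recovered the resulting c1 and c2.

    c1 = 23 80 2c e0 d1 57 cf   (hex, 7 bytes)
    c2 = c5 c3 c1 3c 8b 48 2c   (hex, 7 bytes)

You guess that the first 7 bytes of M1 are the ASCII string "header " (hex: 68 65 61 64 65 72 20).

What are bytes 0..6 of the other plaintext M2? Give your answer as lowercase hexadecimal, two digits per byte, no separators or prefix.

8e268cb83f6dc3

First, c1 ⊕ c2 = (M1 ⊕ K) ⊕ (M2 ⊕ K) = M1 ⊕ M2, so the key drops out. Then M2 = (M1 ⊕ M2) ⊕ M1 over the first 7 bytes.
byte 0: (23 ⊕ c5) ⊕ 68 = e6 ⊕ 68 = 8e
byte 1: (80 ⊕ c3) ⊕ 65 = 43 ⊕ 65 = 26
byte 2: (2c ⊕ c1) ⊕ 61 = ed ⊕ 61 = 8c
byte 3: (e0 ⊕ 3c) ⊕ 64 = dc ⊕ 64 = b8
byte 4: (d1 ⊕ 8b) ⊕ 65 = 5a ⊕ 65 = 3f
byte 5: (57 ⊕ 48) ⊕ 72 = 1f ⊕ 72 = 6d
byte 6: (cf ⊕ 2c) ⊕ 20 = e3 ⊕ 20 = c3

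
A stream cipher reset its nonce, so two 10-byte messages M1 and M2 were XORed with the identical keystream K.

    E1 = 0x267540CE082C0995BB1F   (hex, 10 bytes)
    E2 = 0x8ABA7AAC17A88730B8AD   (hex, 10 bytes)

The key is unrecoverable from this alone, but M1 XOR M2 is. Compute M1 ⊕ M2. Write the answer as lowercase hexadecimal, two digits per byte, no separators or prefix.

E1 ⊕ E2 = (M1 ⊕ K) ⊕ (M2 ⊕ K) = M1 ⊕ M2 — the shared key cancels under XOR.
26 xor 8a = ac
75 xor ba = cf
40 xor 7a = 3a
ce xor ac = 62
08 xor 17 = 1f
2c xor a8 = 84
09 xor 87 = 8e
95 xor 30 = a5
bb xor b8 = 03
1f xor ad = b2

accf3a621f848ea503b2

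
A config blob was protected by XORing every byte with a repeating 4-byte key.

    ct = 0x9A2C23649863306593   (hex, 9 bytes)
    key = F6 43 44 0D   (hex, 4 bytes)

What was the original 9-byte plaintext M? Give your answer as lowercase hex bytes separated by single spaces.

The 4-byte key repeats, so the effective keystream is f6 43 44 0d f6 43 44 0d f6.
byte 0: 9a ⊕ f6 = 6c
byte 1: 2c ⊕ 43 = 6f
byte 2: 23 ⊕ 44 = 67
byte 3: 64 ⊕ 0d = 69
byte 4: 98 ⊕ f6 = 6e
byte 5: 63 ⊕ 43 = 20
byte 6: 30 ⊕ 44 = 74
byte 7: 65 ⊕ 0d = 68
byte 8: 93 ⊕ f6 = 65

6c 6f 67 69 6e 20 74 68 65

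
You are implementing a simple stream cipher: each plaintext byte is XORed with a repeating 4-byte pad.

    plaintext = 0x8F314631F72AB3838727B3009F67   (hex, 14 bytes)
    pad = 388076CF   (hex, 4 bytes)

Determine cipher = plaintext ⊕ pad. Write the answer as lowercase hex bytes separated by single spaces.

b7 b1 30 fe cf aa c5 4c bf a7 c5 cf a7 e7

The 4-byte key repeats, so the effective keystream is 38 80 76 cf 38 80 76 cf 38 80 76 cf 38 80.
byte 0: 143 xor  56 = 183
byte 1:  49 xor 128 = 177
byte 2:  70 xor 118 =  48
byte 3:  49 xor 207 = 254
byte 4: 247 xor  56 = 207
byte 5:  42 xor 128 = 170
byte 6: 179 xor 118 = 197
byte 7: 131 xor 207 =  76
byte 8: 135 xor  56 = 191
byte 9:  39 xor 128 = 167
byte 10: 179 xor 118 = 197
byte 11:   0 xor 207 = 207
byte 12: 159 xor  56 = 167
byte 13: 103 xor 128 = 231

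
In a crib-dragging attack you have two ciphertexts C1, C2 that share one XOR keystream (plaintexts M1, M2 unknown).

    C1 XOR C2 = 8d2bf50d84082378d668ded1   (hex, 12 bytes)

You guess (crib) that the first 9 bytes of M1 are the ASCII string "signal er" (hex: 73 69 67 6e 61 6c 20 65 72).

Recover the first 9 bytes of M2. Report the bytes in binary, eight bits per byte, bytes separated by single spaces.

11111110 01000010 10010010 01100011 11100101 01100100 00000011 00011101 10100100

Since C1 ⊕ C2 = M1 ⊕ M2, XORing with the guessed M1 bytes yields the corresponding M2 bytes: M2 = (C1 ⊕ C2) ⊕ M1.
byte 0: 8d XOR 73 = fe
byte 1: 2b XOR 69 = 42
byte 2: f5 XOR 67 = 92
byte 3: 0d XOR 6e = 63
byte 4: 84 XOR 61 = e5
byte 5: 08 XOR 6c = 64
byte 6: 23 XOR 20 = 03
byte 7: 78 XOR 65 = 1d
byte 8: d6 XOR 72 = a4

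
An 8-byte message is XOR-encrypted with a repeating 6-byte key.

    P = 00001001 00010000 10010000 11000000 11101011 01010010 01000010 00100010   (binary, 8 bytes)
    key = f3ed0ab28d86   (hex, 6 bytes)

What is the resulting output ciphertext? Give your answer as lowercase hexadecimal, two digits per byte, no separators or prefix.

fafd9a7266d4b1cf

The 6-byte key repeats, so the effective keystream is f3 ed 0a b2 8d 86 f3 ed.
byte 0: 09 XOR f3 = fa
byte 1: 10 XOR ed = fd
byte 2: 90 XOR 0a = 9a
byte 3: c0 XOR b2 = 72
byte 4: eb XOR 8d = 66
byte 5: 52 XOR 86 = d4
byte 6: 42 XOR f3 = b1
byte 7: 22 XOR ed = cf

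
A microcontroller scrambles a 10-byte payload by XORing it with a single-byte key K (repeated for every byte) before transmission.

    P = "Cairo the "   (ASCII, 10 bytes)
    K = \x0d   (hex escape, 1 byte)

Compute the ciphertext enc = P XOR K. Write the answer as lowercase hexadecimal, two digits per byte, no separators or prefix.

The 1-byte key repeats, so the effective keystream is 0d 0d 0d 0d 0d 0d 0d 0d 0d 0d.
byte 0:  67 XOR  13 =  78
byte 1:  97 XOR  13 = 108
byte 2: 105 XOR  13 = 100
byte 3: 114 XOR  13 = 127
byte 4: 111 XOR  13 =  98
byte 5:  32 XOR  13 =  45
byte 6: 116 XOR  13 = 121
byte 7: 104 XOR  13 = 101
byte 8: 101 XOR  13 = 104
byte 9:  32 XOR  13 =  45

4e6c647f622d7965682d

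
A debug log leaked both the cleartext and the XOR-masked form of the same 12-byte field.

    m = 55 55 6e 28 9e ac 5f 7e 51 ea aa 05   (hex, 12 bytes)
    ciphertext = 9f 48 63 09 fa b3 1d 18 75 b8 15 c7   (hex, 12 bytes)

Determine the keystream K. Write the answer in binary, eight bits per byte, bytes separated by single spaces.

Since ciphertext = m ⊕ K, XORing both sides with m gives K = m ⊕ ciphertext.
byte 0: 55 XOR 9f = ca
byte 1: 55 XOR 48 = 1d
byte 2: 6e XOR 63 = 0d
byte 3: 28 XOR 09 = 21
byte 4: 9e XOR fa = 64
byte 5: ac XOR b3 = 1f
byte 6: 5f XOR 1d = 42
byte 7: 7e XOR 18 = 66
byte 8: 51 XOR 75 = 24
byte 9: ea XOR b8 = 52
byte 10: aa XOR 15 = bf
byte 11: 05 XOR c7 = c2

11001010 00011101 00001101 00100001 01100100 00011111 01000010 01100110 00100100 01010010 10111111 11000010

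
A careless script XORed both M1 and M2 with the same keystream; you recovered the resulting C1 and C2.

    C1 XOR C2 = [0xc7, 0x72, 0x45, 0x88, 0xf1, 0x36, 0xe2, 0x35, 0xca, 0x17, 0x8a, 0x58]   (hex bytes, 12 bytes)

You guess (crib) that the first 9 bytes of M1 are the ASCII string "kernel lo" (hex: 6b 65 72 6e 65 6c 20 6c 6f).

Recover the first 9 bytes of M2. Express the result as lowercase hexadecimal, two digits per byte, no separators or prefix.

Since C1 ⊕ C2 = M1 ⊕ M2, XORing with the guessed M1 bytes yields the corresponding M2 bytes: M2 = (C1 ⊕ C2) ⊕ M1.
byte 0: 199 ⊕ 107 = 172
byte 1: 114 ⊕ 101 =  23
byte 2:  69 ⊕ 114 =  55
byte 3: 136 ⊕ 110 = 230
byte 4: 241 ⊕ 101 = 148
byte 5:  54 ⊕ 108 =  90
byte 6: 226 ⊕  32 = 194
byte 7:  53 ⊕ 108 =  89
byte 8: 202 ⊕ 111 = 165

ac1737e6945ac259a5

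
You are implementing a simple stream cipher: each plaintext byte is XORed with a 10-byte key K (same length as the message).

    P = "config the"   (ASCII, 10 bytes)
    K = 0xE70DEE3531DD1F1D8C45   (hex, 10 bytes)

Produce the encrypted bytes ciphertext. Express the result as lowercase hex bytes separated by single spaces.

84 62 80 53 58 ba 3f 69 e4 20

byte 0: 63 XOR e7 = 84
byte 1: 6f XOR 0d = 62
byte 2: 6e XOR ee = 80
byte 3: 66 XOR 35 = 53
byte 4: 69 XOR 31 = 58
byte 5: 67 XOR dd = ba
byte 6: 20 XOR 1f = 3f
byte 7: 74 XOR 1d = 69
byte 8: 68 XOR 8c = e4
byte 9: 65 XOR 45 = 20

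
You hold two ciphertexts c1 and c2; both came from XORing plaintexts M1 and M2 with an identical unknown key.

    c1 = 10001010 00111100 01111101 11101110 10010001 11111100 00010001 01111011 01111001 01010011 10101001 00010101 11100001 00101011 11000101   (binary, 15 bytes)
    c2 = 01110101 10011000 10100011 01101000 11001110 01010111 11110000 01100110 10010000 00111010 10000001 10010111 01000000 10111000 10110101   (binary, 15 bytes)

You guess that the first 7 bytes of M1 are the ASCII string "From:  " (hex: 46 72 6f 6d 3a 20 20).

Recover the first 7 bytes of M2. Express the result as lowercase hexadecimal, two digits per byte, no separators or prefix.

First, c1 ⊕ c2 = (M1 ⊕ K) ⊕ (M2 ⊕ K) = M1 ⊕ M2, so the key drops out. Then M2 = (M1 ⊕ M2) ⊕ M1 over the first 7 bytes.
byte 0: (8a ⊕ 75) ⊕ 46 = ff ⊕ 46 = b9
byte 1: (3c ⊕ 98) ⊕ 72 = a4 ⊕ 72 = d6
byte 2: (7d ⊕ a3) ⊕ 6f = de ⊕ 6f = b1
byte 3: (ee ⊕ 68) ⊕ 6d = 86 ⊕ 6d = eb
byte 4: (91 ⊕ ce) ⊕ 3a = 5f ⊕ 3a = 65
byte 5: (fc ⊕ 57) ⊕ 20 = ab ⊕ 20 = 8b
byte 6: (11 ⊕ f0) ⊕ 20 = e1 ⊕ 20 = c1

b9d6b1eb658bc1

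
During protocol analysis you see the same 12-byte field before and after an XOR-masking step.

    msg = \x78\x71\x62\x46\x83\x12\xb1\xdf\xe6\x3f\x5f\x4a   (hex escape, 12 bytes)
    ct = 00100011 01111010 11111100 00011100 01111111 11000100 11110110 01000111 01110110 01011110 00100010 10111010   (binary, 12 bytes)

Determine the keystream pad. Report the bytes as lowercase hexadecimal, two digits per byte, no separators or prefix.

5b0b9e5afcd6479890617df0

Since ct = msg ⊕ pad, XORing both sides with msg gives pad = msg ⊕ ct.
byte 0: 01111000 xor 00100011 = 01011011
byte 1: 01110001 xor 01111010 = 00001011
byte 2: 01100010 xor 11111100 = 10011110
byte 3: 01000110 xor 00011100 = 01011010
byte 4: 10000011 xor 01111111 = 11111100
byte 5: 00010010 xor 11000100 = 11010110
byte 6: 10110001 xor 11110110 = 01000111
byte 7: 11011111 xor 01000111 = 10011000
byte 8: 11100110 xor 01110110 = 10010000
byte 9: 00111111 xor 01011110 = 01100001
byte 10: 01011111 xor 00100010 = 01111101
byte 11: 01001010 xor 10111010 = 11110000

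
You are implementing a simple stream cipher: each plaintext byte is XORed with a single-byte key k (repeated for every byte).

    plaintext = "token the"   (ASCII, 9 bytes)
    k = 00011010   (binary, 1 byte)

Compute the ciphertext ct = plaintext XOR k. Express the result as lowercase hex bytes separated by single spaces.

6e 75 71 7f 74 3a 6e 72 7f

The 1-byte key repeats, so the effective keystream is 1a 1a 1a 1a 1a 1a 1a 1a 1a.
byte 0: 01110100 ^ 00011010 = 01101110
byte 1: 01101111 ^ 00011010 = 01110101
byte 2: 01101011 ^ 00011010 = 01110001
byte 3: 01100101 ^ 00011010 = 01111111
byte 4: 01101110 ^ 00011010 = 01110100
byte 5: 00100000 ^ 00011010 = 00111010
byte 6: 01110100 ^ 00011010 = 01101110
byte 7: 01101000 ^ 00011010 = 01110010
byte 8: 01100101 ^ 00011010 = 01111111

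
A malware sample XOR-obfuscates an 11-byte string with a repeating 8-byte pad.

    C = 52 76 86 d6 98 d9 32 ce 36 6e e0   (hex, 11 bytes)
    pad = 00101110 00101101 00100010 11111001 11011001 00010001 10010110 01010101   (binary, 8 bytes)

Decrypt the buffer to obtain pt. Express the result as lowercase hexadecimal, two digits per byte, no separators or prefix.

7c5ba42f41c8a49b1843c2

The 8-byte key repeats, so the effective keystream is 2e 2d 22 f9 d9 11 96 55 2e 2d 22.
byte 0: 52 ⊕ 2e = 7c
byte 1: 76 ⊕ 2d = 5b
byte 2: 86 ⊕ 22 = a4
byte 3: d6 ⊕ f9 = 2f
byte 4: 98 ⊕ d9 = 41
byte 5: d9 ⊕ 11 = c8
byte 6: 32 ⊕ 96 = a4
byte 7: ce ⊕ 55 = 9b
byte 8: 36 ⊕ 2e = 18
byte 9: 6e ⊕ 2d = 43
byte 10: e0 ⊕ 22 = c2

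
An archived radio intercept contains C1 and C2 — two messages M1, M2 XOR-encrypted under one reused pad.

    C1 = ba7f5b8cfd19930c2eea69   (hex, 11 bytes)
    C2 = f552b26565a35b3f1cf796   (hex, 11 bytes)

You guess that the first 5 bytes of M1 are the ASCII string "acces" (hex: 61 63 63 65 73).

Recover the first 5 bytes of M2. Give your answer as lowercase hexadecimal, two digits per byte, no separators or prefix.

First, C1 ⊕ C2 = (M1 ⊕ K) ⊕ (M2 ⊕ K) = M1 ⊕ M2, so the key drops out. Then M2 = (M1 ⊕ M2) ⊕ M1 over the first 5 bytes.
byte 0: (ba ⊕ f5) ⊕ 61 = 4f ⊕ 61 = 2e
byte 1: (7f ⊕ 52) ⊕ 63 = 2d ⊕ 63 = 4e
byte 2: (5b ⊕ b2) ⊕ 63 = e9 ⊕ 63 = 8a
byte 3: (8c ⊕ 65) ⊕ 65 = e9 ⊕ 65 = 8c
byte 4: (fd ⊕ 65) ⊕ 73 = 98 ⊕ 73 = eb

2e4e8a8ceb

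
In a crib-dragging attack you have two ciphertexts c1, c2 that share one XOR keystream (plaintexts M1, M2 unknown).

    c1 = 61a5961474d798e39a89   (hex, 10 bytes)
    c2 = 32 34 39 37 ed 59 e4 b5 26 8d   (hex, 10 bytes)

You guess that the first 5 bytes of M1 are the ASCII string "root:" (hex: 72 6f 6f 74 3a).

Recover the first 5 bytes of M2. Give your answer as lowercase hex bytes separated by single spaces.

First, c1 ⊕ c2 = (M1 ⊕ K) ⊕ (M2 ⊕ K) = M1 ⊕ M2, so the key drops out. Then M2 = (M1 ⊕ M2) ⊕ M1 over the first 5 bytes.
byte 0: (61 xor 32) xor 72 = 53 xor 72 = 21
byte 1: (a5 xor 34) xor 6f = 91 xor 6f = fe
byte 2: (96 xor 39) xor 6f = af xor 6f = c0
byte 3: (14 xor 37) xor 74 = 23 xor 74 = 57
byte 4: (74 xor ed) xor 3a = 99 xor 3a = a3

21 fe c0 57 a3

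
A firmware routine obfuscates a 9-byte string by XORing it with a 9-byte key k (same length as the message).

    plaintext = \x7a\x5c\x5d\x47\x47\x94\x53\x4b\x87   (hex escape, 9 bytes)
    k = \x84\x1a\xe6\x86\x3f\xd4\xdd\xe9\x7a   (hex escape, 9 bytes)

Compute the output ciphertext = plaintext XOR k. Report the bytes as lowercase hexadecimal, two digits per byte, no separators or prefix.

7a ^ 84 = fe
5c ^ 1a = 46
5d ^ e6 = bb
47 ^ 86 = c1
47 ^ 3f = 78
94 ^ d4 = 40
53 ^ dd = 8e
4b ^ e9 = a2
87 ^ 7a = fd

fe46bbc178408ea2fd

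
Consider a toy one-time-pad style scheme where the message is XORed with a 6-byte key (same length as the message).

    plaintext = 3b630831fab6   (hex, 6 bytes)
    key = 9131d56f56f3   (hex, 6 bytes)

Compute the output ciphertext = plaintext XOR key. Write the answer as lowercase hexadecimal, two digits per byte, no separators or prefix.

3b ^ 91 = aa
63 ^ 31 = 52
08 ^ d5 = dd
31 ^ 6f = 5e
fa ^ 56 = ac
b6 ^ f3 = 45

aa52dd5eac45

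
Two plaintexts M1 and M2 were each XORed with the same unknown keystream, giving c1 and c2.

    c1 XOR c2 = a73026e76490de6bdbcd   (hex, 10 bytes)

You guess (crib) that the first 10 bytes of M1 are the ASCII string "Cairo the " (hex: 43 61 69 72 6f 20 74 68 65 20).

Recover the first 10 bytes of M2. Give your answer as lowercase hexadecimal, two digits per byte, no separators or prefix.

Since c1 ⊕ c2 = M1 ⊕ M2, XORing with the guessed M1 bytes yields the corresponding M2 bytes: M2 = (c1 ⊕ c2) ⊕ M1.
10100111 xor 01000011 = 11100100
00110000 xor 01100001 = 01010001
00100110 xor 01101001 = 01001111
11100111 xor 01110010 = 10010101
01100100 xor 01101111 = 00001011
10010000 xor 00100000 = 10110000
11011110 xor 01110100 = 10101010
01101011 xor 01101000 = 00000011
11011011 xor 01100101 = 10111110
11001101 xor 00100000 = 11101101

e4514f950bb0aa03beed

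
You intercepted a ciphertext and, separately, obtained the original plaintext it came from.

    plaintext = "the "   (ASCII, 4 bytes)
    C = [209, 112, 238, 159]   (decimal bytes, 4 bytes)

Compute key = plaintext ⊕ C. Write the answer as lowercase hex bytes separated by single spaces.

Since C = plaintext ⊕ key, XORing both sides with plaintext gives key = plaintext ⊕ C.
byte 0: 74 XOR d1 = a5
byte 1: 68 XOR 70 = 18
byte 2: 65 XOR ee = 8b
byte 3: 20 XOR 9f = bf

a5 18 8b bf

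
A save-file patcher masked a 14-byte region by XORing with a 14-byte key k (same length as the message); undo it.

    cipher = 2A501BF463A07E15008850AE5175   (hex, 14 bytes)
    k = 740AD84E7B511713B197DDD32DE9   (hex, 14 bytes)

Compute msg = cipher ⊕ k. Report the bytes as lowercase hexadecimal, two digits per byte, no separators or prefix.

XOR is its own inverse, so applying the key byte-wise gives the result directly.
byte 0:  42 xor 116 =  94
byte 1:  80 xor  10 =  90
byte 2:  27 xor 216 = 195
byte 3: 244 xor  78 = 186
byte 4:  99 xor 123 =  24
byte 5: 160 xor  81 = 241
byte 6: 126 xor  23 = 105
byte 7:  21 xor  19 =   6
byte 8:   0 xor 177 = 177
byte 9: 136 xor 151 =  31
byte 10:  80 xor 221 = 141
byte 11: 174 xor 211 = 125
byte 12:  81 xor  45 = 124
byte 13: 117 xor 233 = 156

5e5ac3ba18f16906b11f8d7d7c9c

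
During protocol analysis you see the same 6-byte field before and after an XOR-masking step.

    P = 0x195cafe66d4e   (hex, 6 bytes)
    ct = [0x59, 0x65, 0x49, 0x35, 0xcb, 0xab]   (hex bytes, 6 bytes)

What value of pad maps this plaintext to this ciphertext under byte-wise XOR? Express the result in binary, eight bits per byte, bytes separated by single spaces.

01000000 00111001 11100110 11010011 10100110 11100101

Since ct = P ⊕ pad, XORing both sides with P gives pad = P ⊕ ct.
19 ⊕ 59 = 40
5c ⊕ 65 = 39
af ⊕ 49 = e6
e6 ⊕ 35 = d3
6d ⊕ cb = a6
4e ⊕ ab = e5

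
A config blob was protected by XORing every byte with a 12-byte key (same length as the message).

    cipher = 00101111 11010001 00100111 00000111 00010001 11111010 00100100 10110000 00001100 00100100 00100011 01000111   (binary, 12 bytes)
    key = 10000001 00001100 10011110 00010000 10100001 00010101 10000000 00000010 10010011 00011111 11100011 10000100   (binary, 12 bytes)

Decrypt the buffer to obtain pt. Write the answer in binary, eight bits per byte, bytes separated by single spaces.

XOR is its own inverse, so applying the key byte-wise gives the result directly.
2f ^ 81 = ae
d1 ^ 0c = dd
27 ^ 9e = b9
07 ^ 10 = 17
11 ^ a1 = b0
fa ^ 15 = ef
24 ^ 80 = a4
b0 ^ 02 = b2
0c ^ 93 = 9f
24 ^ 1f = 3b
23 ^ e3 = c0
47 ^ 84 = c3

10101110 11011101 10111001 00010111 10110000 11101111 10100100 10110010 10011111 00111011 11000000 11000011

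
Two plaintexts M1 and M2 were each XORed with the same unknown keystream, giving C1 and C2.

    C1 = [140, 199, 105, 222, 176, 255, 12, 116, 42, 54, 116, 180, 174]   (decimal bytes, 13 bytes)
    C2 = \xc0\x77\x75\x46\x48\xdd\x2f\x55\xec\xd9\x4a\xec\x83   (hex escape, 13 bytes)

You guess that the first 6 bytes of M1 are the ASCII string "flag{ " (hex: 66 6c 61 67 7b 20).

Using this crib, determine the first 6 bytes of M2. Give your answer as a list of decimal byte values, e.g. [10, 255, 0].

[42, 220, 125, 255, 131, 2]

First, C1 ⊕ C2 = (M1 ⊕ K) ⊕ (M2 ⊕ K) = M1 ⊕ M2, so the key drops out. Then M2 = (M1 ⊕ M2) ⊕ M1 over the first 6 bytes.
byte 0: (8c ⊕ c0) ⊕ 66 = 4c ⊕ 66 = 2a
byte 1: (c7 ⊕ 77) ⊕ 6c = b0 ⊕ 6c = dc
byte 2: (69 ⊕ 75) ⊕ 61 = 1c ⊕ 61 = 7d
byte 3: (de ⊕ 46) ⊕ 67 = 98 ⊕ 67 = ff
byte 4: (b0 ⊕ 48) ⊕ 7b = f8 ⊕ 7b = 83
byte 5: (ff ⊕ dd) ⊕ 20 = 22 ⊕ 20 = 02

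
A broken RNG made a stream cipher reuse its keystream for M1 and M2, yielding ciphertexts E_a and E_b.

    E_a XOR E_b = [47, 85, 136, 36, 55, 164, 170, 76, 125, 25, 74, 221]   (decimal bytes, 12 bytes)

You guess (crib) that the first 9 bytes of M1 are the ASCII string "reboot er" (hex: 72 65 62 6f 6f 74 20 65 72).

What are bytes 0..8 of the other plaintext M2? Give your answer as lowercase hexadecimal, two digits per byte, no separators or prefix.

5d30ea4b58d08a290f

Since E_a ⊕ E_b = M1 ⊕ M2, XORing with the guessed M1 bytes yields the corresponding M2 bytes: M2 = (E_a ⊕ E_b) ⊕ M1.
2f ^ 72 = 5d
55 ^ 65 = 30
88 ^ 62 = ea
24 ^ 6f = 4b
37 ^ 6f = 58
a4 ^ 74 = d0
aa ^ 20 = 8a
4c ^ 65 = 29
7d ^ 72 = 0f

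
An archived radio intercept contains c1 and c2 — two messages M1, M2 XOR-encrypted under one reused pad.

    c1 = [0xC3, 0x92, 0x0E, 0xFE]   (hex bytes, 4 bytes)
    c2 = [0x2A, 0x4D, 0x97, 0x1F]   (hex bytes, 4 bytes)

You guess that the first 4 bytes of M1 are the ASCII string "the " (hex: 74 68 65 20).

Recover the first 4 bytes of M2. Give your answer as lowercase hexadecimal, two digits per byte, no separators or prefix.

9db7fcc1

First, c1 ⊕ c2 = (M1 ⊕ K) ⊕ (M2 ⊕ K) = M1 ⊕ M2, so the key drops out. Then M2 = (M1 ⊕ M2) ⊕ M1 over the first 4 bytes.
byte 0: (c3 XOR 2a) XOR 74 = e9 XOR 74 = 9d
byte 1: (92 XOR 4d) XOR 68 = df XOR 68 = b7
byte 2: (0e XOR 97) XOR 65 = 99 XOR 65 = fc
byte 3: (fe XOR 1f) XOR 20 = e1 XOR 20 = c1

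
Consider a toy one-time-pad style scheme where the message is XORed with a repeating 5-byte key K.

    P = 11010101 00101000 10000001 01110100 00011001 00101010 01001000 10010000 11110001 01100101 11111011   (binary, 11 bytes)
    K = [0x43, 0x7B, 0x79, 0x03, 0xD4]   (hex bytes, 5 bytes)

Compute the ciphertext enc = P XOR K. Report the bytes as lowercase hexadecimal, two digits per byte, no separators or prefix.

The 5-byte key repeats, so the effective keystream is 43 7b 79 03 d4 43 7b 79 03 d4 43.
byte 0: d5 ^ 43 = 96
byte 1: 28 ^ 7b = 53
byte 2: 81 ^ 79 = f8
byte 3: 74 ^ 03 = 77
byte 4: 19 ^ d4 = cd
byte 5: 2a ^ 43 = 69
byte 6: 48 ^ 7b = 33
byte 7: 90 ^ 79 = e9
byte 8: f1 ^ 03 = f2
byte 9: 65 ^ d4 = b1
byte 10: fb ^ 43 = b8

9653f877cd6933e9f2b1b8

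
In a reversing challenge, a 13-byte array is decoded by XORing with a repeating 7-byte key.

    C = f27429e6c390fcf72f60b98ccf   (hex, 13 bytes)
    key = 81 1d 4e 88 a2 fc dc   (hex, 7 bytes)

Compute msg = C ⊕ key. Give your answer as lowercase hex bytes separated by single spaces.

The 7-byte key repeats, so the effective keystream is 81 1d 4e 88 a2 fc dc 81 1d 4e 88 a2 fc.
byte 0: f2 xor 81 = 73
byte 1: 74 xor 1d = 69
byte 2: 29 xor 4e = 67
byte 3: e6 xor 88 = 6e
byte 4: c3 xor a2 = 61
byte 5: 90 xor fc = 6c
byte 6: fc xor dc = 20
byte 7: f7 xor 81 = 76
byte 8: 2f xor 1d = 32
byte 9: 60 xor 4e = 2e
byte 10: b9 xor 88 = 31
byte 11: 8c xor a2 = 2e
byte 12: cf xor fc = 33

73 69 67 6e 61 6c 20 76 32 2e 31 2e 33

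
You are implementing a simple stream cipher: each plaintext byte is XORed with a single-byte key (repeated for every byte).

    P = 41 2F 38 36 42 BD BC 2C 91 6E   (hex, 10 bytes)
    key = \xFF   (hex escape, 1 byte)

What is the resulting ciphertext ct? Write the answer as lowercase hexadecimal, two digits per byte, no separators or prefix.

bed0c7c9bd4243d36e91

The 1-byte key repeats, so the effective keystream is ff ff ff ff ff ff ff ff ff ff.
byte 0:  65 XOR 255 = 190
byte 1:  47 XOR 255 = 208
byte 2:  56 XOR 255 = 199
byte 3:  54 XOR 255 = 201
byte 4:  66 XOR 255 = 189
byte 5: 189 XOR 255 =  66
byte 6: 188 XOR 255 =  67
byte 7:  44 XOR 255 = 211
byte 8: 145 XOR 255 = 110
byte 9: 110 XOR 255 = 145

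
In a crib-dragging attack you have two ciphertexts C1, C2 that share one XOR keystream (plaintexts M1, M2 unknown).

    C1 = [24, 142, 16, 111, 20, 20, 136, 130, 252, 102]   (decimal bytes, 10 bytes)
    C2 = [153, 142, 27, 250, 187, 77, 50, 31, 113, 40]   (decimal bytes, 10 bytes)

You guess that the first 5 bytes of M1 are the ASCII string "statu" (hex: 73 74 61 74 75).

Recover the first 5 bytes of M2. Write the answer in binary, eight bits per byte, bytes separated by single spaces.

First, C1 ⊕ C2 = (M1 ⊕ K) ⊕ (M2 ⊕ K) = M1 ⊕ M2, so the key drops out. Then M2 = (M1 ⊕ M2) ⊕ M1 over the first 5 bytes.
byte 0: (18 ^ 99) ^ 73 = 81 ^ 73 = f2
byte 1: (8e ^ 8e) ^ 74 = 00 ^ 74 = 74
byte 2: (10 ^ 1b) ^ 61 = 0b ^ 61 = 6a
byte 3: (6f ^ fa) ^ 74 = 95 ^ 74 = e1
byte 4: (14 ^ bb) ^ 75 = af ^ 75 = da

11110010 01110100 01101010 11100001 11011010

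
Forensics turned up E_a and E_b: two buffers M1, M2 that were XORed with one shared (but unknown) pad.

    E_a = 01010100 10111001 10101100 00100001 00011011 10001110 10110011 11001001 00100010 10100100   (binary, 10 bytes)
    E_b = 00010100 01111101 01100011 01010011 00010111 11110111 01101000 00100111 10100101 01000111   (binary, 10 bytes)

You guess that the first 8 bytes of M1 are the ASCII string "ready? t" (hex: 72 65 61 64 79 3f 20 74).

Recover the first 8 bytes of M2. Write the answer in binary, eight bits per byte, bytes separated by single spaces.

00110010 10100001 10101110 00010110 01110101 01000110 11111011 10011010

First, E_a ⊕ E_b = (M1 ⊕ K) ⊕ (M2 ⊕ K) = M1 ⊕ M2, so the key drops out. Then M2 = (M1 ⊕ M2) ⊕ M1 over the first 8 bytes.
byte 0: (54 ^ 14) ^ 72 = 40 ^ 72 = 32
byte 1: (b9 ^ 7d) ^ 65 = c4 ^ 65 = a1
byte 2: (ac ^ 63) ^ 61 = cf ^ 61 = ae
byte 3: (21 ^ 53) ^ 64 = 72 ^ 64 = 16
byte 4: (1b ^ 17) ^ 79 = 0c ^ 79 = 75
byte 5: (8e ^ f7) ^ 3f = 79 ^ 3f = 46
byte 6: (b3 ^ 68) ^ 20 = db ^ 20 = fb
byte 7: (c9 ^ 27) ^ 74 = ee ^ 74 = 9a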